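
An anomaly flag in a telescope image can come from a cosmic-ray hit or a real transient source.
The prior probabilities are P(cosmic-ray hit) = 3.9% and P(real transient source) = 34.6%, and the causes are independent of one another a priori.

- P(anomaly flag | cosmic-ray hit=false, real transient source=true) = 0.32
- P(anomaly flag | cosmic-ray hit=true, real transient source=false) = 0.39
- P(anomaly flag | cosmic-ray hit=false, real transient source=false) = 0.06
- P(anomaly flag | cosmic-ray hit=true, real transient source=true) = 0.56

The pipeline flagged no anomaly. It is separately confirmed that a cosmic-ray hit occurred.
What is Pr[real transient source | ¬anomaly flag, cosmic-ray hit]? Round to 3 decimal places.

Sum P(¬anomaly flag|·) weighted by the priors over both values of real transient source:
  P(¬anomaly flag | cosmic-ray hit) = 0.61·0.654 + 0.44·0.346
        = 0.398940 + 0.152240 = 0.551180
Keeping only the real transient source-present terms gives 0.152240, so
  P(real transient source | ¬anomaly flag, cosmic-ray hit) = 0.152240 / 0.551180 ≈ 0.276

Pr[real transient source | ¬anomaly flag, cosmic-ray hit] ≈ 0.276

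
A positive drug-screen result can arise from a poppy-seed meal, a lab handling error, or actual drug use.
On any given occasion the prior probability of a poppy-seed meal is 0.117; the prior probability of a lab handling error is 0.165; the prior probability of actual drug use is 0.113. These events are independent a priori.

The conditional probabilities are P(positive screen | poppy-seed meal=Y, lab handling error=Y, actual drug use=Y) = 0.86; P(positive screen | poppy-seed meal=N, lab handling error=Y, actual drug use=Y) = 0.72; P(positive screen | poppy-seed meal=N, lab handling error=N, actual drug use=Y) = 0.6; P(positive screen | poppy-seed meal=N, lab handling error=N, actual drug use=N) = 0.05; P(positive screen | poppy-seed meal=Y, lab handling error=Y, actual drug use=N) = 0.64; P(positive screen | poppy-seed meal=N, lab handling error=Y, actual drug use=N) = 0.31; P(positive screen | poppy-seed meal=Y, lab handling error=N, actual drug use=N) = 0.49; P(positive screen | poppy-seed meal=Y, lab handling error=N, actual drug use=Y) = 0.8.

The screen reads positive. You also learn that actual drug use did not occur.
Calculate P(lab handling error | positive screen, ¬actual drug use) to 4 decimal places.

P(lab handling error | positive screen, ¬actual drug use) ≈ 0.4043

Sum P(positive screen|·) weighted by the priors over the 4 (poppy-seed meal, lab handling error) configurations:
  P(positive screen | ¬actual drug use) = 0.05*0.883*0.835 + 0.31*0.883*0.165 + 0.49*0.117*0.835 + 0.64*0.117*0.165
        = 0.036865 + 0.045165 + 0.047871 + 0.012355 = 0.142256
The terms with lab handling error present sum to 0.057520, so
  P(lab handling error | positive screen, ¬actual drug use) = 0.057520 / 0.142256 ≈ 0.4043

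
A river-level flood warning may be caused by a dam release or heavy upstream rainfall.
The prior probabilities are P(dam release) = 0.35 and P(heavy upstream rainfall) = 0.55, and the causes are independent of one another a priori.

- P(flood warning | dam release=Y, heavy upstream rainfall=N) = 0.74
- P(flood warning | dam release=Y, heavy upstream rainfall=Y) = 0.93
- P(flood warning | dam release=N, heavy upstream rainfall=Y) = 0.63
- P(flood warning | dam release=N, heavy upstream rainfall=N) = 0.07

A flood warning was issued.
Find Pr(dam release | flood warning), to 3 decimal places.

Pr(dam release | flood warning) ≈ 0.546

Numerator (weight on configurations with dam release): 0.116550 + 0.179025 = 0.295575
Denominator P(flood warning): 0.07×0.65×0.45 + 0.63×0.65×0.55 + 0.74×0.35×0.45 + 0.93×0.35×0.55 = 0.541275
Posterior = 0.295575 / 0.541275 ≈ 0.546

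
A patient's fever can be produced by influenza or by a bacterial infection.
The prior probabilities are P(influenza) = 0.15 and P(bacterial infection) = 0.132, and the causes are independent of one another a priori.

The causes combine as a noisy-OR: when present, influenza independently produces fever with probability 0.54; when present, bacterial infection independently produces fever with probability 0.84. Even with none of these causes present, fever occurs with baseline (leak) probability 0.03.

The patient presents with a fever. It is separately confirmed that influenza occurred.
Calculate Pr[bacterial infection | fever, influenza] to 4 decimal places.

Pr[bacterial infection | fever, influenza] ≈ 0.2032

Under noisy-OR, P(fever | causes) = 1 − (1−0.03)·∏(1−qᵢ) over the active causes.
P(fever | influenza) = 0.5538*0.868 + 0.928608*0.132 = 0.480698 + 0.122576 = 0.603274
The bacterial infection-present share is 0.928608*0.132 = 0.122576.
Hence the posterior is 0.122576/0.603274 ≈ 0.2032.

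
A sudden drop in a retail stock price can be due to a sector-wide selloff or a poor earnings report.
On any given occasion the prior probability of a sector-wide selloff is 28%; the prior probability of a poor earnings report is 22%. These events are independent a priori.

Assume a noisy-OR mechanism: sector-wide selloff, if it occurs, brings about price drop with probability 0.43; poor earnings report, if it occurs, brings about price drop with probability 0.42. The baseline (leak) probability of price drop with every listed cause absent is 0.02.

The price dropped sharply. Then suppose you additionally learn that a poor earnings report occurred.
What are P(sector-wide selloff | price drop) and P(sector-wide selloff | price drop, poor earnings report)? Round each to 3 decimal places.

P(sector-wide selloff | price drop) ≈ 0.634; P(sector-wide selloff | price drop, poor earnings report) ≈ 0.379

Under noisy-OR, P(price drop | causes) = 1 − (1−0.02)·∏(1−qᵢ) over the active causes.
P(price drop) = 0.02*0.72*0.78 + 0.4316*0.72*0.22 + 0.4414*0.28*0.78 + 0.676012*0.28*0.22 = 0.011232 + 0.068365 + 0.096402 + 0.041642 = 0.217641
Restricting to configurations with sector-wide selloff present: 0.096402 + 0.041642 = 0.138044.
So P(sector-wide selloff | price drop) = 0.138044/0.217641 ≈ 0.634.

With the extra evidence:
P(price drop | poor earnings report) = 0.4316×0.72 + 0.676012×0.28 = 0.310752 + 0.189283 = 0.500035
Of this, 0.189283 comes from 0.676012×0.28 (the sector-wide selloff=true cases).
Hence the posterior is 0.189283/0.500035 ≈ 0.379.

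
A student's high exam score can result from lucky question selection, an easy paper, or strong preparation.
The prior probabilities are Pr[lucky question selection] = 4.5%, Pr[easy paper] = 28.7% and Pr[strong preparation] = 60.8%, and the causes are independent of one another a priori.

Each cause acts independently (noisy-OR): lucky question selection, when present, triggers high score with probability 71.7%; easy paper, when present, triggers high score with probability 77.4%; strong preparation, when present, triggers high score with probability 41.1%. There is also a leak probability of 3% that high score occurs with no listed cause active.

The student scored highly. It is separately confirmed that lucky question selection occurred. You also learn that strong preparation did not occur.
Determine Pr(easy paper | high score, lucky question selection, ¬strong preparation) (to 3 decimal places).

Pr(easy paper | high score, lucky question selection, ¬strong preparation) ≈ 0.342

Under noisy-OR, P(high score | causes) = 1 − (1−0.03)·∏(1−qᵢ) over the active causes.
Enumerate both values of easy paper and weight by the priors:
  P(high score | lucky question selection, ¬strong preparation) = 0.72549×0.713 + 0.937961×0.287
        = 0.517274 + 0.269195 = 0.786469
The terms with easy paper present sum to 0.269195, so
  P(easy paper | high score, lucky question selection, ¬strong preparation) = 0.269195 / 0.786469 ≈ 0.342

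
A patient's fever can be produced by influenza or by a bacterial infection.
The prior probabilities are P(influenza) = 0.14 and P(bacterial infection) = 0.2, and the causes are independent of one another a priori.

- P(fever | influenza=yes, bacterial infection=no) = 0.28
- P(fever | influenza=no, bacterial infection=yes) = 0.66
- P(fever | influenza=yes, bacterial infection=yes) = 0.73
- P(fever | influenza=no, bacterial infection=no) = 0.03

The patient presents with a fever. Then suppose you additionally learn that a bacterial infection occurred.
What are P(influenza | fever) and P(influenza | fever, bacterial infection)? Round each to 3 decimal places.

P(influenza | fever) ≈ 0.279; P(influenza | fever, bacterial infection) ≈ 0.153

Sum P(fever|·) weighted by the priors over the 4 (influenza, bacterial infection) configurations:
  P(fever) = 0.03·0.86·0.8 + 0.66·0.86·0.2 + 0.28·0.14·0.8 + 0.73·0.14·0.2
        = 0.020640 + 0.113520 + 0.031360 + 0.020440 = 0.185960
Configurations with influenza contribute 0.051800, so
  P(influenza | fever) = 0.051800 / 0.185960 ≈ 0.279

Now also conditioning on bacterial infection=true:
For the numerator, keep only influenza=true terms: 0.73*0.14 = 0.102200
The normalizing constant is 0.66*0.86 + 0.73*0.14 = 0.669800
Posterior = 0.102200 / 0.669800 ≈ 0.153
The drop from 0.279 to 0.153 is the explaining-away (discounting) effect.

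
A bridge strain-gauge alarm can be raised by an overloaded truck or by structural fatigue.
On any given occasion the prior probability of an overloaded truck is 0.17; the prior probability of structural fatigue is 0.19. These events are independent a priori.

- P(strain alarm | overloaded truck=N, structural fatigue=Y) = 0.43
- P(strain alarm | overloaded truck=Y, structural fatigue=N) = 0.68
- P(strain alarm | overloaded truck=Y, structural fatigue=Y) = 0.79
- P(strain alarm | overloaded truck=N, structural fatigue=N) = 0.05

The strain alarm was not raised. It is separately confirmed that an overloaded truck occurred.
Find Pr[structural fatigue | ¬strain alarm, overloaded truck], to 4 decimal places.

Numerator (weight on configurations with structural fatigue): 0.21*0.19 = 0.039900
The normalizing constant is 0.32*0.81 + 0.21*0.19 = 0.299100
Posterior = 0.039900 / 0.299100 ≈ 0.1334

Pr[structural fatigue | ¬strain alarm, overloaded truck] ≈ 0.1334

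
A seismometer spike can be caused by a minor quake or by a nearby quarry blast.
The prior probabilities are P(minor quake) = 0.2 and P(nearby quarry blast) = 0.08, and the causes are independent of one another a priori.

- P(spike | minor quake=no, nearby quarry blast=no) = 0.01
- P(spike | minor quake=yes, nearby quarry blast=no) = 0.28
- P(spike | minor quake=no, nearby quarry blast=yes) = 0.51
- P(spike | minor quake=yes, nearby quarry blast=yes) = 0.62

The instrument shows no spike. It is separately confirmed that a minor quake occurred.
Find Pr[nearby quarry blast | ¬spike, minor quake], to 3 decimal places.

Weight on nearby quarry blast=true, given the evidence: 0.38×0.08 = 0.030400
The normalizing constant is 0.72×0.92 + 0.38×0.08 = 0.692800
P(nearby quarry blast | ¬spike, minor quake) = 0.030400/0.692800 ≈ 0.044

Pr[nearby quarry blast | ¬spike, minor quake] ≈ 0.044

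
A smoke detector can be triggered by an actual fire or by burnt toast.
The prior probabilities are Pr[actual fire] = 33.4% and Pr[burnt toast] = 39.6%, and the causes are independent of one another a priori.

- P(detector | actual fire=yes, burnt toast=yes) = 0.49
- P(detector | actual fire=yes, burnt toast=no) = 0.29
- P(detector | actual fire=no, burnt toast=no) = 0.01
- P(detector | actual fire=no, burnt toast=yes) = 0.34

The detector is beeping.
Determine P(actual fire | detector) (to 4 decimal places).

P(actual fire | detector) ≈ 0.5682

By total probability over the 4 (actual fire, burnt toast) configurations:
  P(detector) = 0.01×0.666×0.604 + 0.34×0.666×0.396 + 0.29×0.334×0.604 + 0.49×0.334×0.396
        = 0.004023 + 0.089670 + 0.058503 + 0.064809 = 0.217005
The terms with actual fire present sum to 0.123312, so
  P(actual fire | detector) = 0.123312 / 0.217005 ≈ 0.5682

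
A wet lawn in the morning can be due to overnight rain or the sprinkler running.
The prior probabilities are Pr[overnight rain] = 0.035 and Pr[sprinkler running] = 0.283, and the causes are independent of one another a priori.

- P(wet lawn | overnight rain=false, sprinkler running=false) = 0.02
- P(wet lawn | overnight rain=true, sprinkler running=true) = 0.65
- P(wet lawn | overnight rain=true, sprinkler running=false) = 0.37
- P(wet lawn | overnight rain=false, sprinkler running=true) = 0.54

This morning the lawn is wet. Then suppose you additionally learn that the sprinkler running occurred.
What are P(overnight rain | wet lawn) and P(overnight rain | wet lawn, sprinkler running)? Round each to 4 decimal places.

P(wet lawn) = 0.02·0.965·0.717 + 0.54·0.965·0.283 + 0.37·0.035·0.717 + 0.65·0.035·0.283 = 0.013838 + 0.147471 + 0.009285 + 0.006438 = 0.177032
The overnight rain-present share is 0.009285 + 0.006438 = 0.015723.
Hence the posterior is 0.015723/0.177032 ≈ 0.0888.

Now also conditioning on sprinkler running=true:
P(wet lawn | sprinkler running) = 0.54*0.965 + 0.65*0.035 = 0.521100 + 0.022750 = 0.543850
The overnight rain-present share is 0.65*0.035 = 0.022750.
Hence the posterior is 0.022750/0.543850 ≈ 0.0418.

P(overnight rain | wet lawn) ≈ 0.0888; P(overnight rain | wet lawn, sprinkler running) ≈ 0.0418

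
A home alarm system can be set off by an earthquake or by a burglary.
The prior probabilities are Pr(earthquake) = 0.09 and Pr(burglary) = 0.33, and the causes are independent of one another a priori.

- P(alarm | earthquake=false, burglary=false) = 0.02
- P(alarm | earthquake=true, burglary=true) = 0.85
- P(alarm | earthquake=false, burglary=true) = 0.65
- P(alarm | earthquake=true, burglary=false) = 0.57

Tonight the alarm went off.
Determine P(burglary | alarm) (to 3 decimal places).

P(alarm) = 0.02*0.91*0.67 + 0.65*0.91*0.33 + 0.57*0.09*0.67 + 0.85*0.09*0.33 = 0.012194 + 0.195195 + 0.034371 + 0.025245 = 0.267005
Of this, 0.220440 comes from 0.195195 + 0.025245 (the burglary=true cases).
So P(burglary | alarm) = 0.220440/0.267005 ≈ 0.826.

P(burglary | alarm) ≈ 0.826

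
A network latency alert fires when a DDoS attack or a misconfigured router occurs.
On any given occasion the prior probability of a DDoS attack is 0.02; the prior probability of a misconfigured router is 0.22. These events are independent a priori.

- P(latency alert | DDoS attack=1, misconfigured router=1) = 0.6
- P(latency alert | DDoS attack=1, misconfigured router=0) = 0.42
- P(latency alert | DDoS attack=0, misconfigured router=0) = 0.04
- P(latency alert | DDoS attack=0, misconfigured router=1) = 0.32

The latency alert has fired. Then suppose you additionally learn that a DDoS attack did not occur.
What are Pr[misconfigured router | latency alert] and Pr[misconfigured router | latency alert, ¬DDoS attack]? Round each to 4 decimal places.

For the numerator, keep only misconfigured router=true terms: 0.068992 + 0.002640 = 0.071632
Normalizer over all consistent configurations: 0.04·0.98·0.78 + 0.32·0.98·0.22 + 0.42·0.02·0.78 + 0.6·0.02·0.22 = 0.108760
P(misconfigured router | latency alert) = 0.071632/0.108760 ≈ 0.6586

With the extra evidence:
For the numerator, keep only misconfigured router=true terms: 0.32·0.22 = 0.070400
Normalizer over all consistent configurations: 0.04·0.78 + 0.32·0.22 = 0.101600
P(misconfigured router | latency alert, ¬DDoS attack) = 0.070400/0.101600 ≈ 0.6929

Pr[misconfigured router | latency alert] ≈ 0.6586; Pr[misconfigured router | latency alert, ¬DDoS attack] ≈ 0.6929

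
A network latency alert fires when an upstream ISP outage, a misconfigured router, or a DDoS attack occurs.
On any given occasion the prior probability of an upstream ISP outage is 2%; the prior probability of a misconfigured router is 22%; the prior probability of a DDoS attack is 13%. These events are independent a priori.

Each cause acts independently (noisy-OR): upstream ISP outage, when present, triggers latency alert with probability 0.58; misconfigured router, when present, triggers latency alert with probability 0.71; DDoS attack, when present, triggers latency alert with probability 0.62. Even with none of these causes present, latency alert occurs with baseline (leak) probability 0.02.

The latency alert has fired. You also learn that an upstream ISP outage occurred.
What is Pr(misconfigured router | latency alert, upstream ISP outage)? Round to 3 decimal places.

Under noisy-OR, P(latency alert | causes) = 1 − (1−0.02)·∏(1−qᵢ) over the active causes.
P(latency alert | upstream ISP outage) = 0.5884·0.78·0.87 + 0.843592·0.78·0.13 + 0.880636·0.22·0.87 + 0.954642·0.22·0.13 = 0.399288 + 0.085540 + 0.168554 + 0.027303 = 0.680685
Restricting to configurations with misconfigured router present: 0.168554 + 0.027303 = 0.195857.
So P(misconfigured router | latency alert, upstream ISP outage) = 0.195857/0.680685 ≈ 0.288.

Pr(misconfigured router | latency alert, upstream ISP outage) ≈ 0.288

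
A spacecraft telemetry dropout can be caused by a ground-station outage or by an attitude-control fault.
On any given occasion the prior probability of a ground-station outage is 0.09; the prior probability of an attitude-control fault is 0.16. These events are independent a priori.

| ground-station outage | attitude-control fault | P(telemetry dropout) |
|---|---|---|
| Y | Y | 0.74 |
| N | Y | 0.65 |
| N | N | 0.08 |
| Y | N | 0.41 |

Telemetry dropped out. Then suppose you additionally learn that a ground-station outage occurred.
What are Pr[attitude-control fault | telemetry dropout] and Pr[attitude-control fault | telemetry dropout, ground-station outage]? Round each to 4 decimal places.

Pr[attitude-control fault | telemetry dropout] ≈ 0.5333; Pr[attitude-control fault | telemetry dropout, ground-station outage] ≈ 0.2558

Sum P(telemetry dropout|·) weighted by the priors over the 4 (ground-station outage, attitude-control fault) configurations:
  P(telemetry dropout) = 0.08·0.91·0.84 + 0.65·0.91·0.16 + 0.41·0.09·0.84 + 0.74·0.09·0.16
        = 0.061152 + 0.094640 + 0.030996 + 0.010656 = 0.197444
Configurations with attitude-control fault contribute 0.105296, so
  P(attitude-control fault | telemetry dropout) = 0.105296 / 0.197444 ≈ 0.5333

Now condition on the additional information:
Numerator (weight on configurations with attitude-control fault): 0.74×0.16 = 0.118400
Denominator P(telemetry dropout | ground-station outage): 0.41×0.84 + 0.74×0.16 = 0.462800
Posterior = 0.118400 / 0.462800 ≈ 0.2558
The drop from 0.5333 to 0.2558 is the explaining-away (discounting) effect.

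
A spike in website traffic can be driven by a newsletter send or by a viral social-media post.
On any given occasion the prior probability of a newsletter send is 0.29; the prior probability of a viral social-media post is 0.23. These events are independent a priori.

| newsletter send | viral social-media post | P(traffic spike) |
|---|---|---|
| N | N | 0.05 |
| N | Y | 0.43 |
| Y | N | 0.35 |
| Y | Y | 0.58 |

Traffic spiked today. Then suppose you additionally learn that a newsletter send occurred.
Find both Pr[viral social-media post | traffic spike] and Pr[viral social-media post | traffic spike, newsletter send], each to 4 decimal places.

Pr[viral social-media post | traffic spike] ≈ 0.5080; Pr[viral social-media post | traffic spike, newsletter send] ≈ 0.3311

P(traffic spike) = 0.05*0.71*0.77 + 0.43*0.71*0.23 + 0.35*0.29*0.77 + 0.58*0.29*0.23 = 0.027335 + 0.070219 + 0.078155 + 0.038686 = 0.214395
Of this, 0.108905 comes from 0.070219 + 0.038686 (the viral social-media post=true cases).
So P(viral social-media post | traffic spike) = 0.108905/0.214395 ≈ 0.5080.

Now condition on the additional information:
For the numerator, keep only viral social-media post=true terms: 0.58·0.23 = 0.133400
Denominator P(traffic spike | newsletter send): 0.35·0.77 + 0.58·0.23 = 0.402900
Posterior = 0.133400 / 0.402900 ≈ 0.3311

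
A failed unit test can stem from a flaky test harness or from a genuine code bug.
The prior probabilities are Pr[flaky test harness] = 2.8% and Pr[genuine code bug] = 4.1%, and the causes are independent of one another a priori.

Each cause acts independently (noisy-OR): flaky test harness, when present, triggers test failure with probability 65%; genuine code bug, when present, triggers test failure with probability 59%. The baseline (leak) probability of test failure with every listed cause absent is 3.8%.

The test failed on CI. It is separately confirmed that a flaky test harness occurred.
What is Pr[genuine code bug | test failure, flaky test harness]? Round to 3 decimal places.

Under noisy-OR, P(test failure | causes) = 1 − (1−0.038)·∏(1−qᵢ) over the active causes.
P(test failure | flaky test harness) = 0.6633*0.959 + 0.861953*0.041 = 0.636105 + 0.035340 = 0.671445
Of this, 0.035340 comes from 0.861953*0.041 (the genuine code bug=true cases).
So P(genuine code bug | test failure, flaky test harness) = 0.035340/0.671445 ≈ 0.053.

Pr[genuine code bug | test failure, flaky test harness] ≈ 0.053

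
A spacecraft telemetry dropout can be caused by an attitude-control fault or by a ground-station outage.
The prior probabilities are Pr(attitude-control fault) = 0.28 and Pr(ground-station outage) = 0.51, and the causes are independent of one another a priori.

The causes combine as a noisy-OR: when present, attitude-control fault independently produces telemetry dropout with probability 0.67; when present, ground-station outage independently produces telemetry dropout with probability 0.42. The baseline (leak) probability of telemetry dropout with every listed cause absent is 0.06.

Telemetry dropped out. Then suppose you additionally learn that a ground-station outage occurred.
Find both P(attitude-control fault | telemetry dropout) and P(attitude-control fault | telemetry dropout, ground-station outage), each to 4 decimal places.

Under noisy-OR, P(telemetry dropout | causes) = 1 − (1−0.06)·∏(1−qᵢ) over the active causes.
Sum P(telemetry dropout|·) weighted by the priors over the 4 (attitude-control fault, ground-station outage) configurations:
  P(telemetry dropout) = 0.06×0.72×0.49 + 0.4548×0.72×0.51 + 0.6898×0.28×0.49 + 0.820084×0.28×0.51
        = 0.021168 + 0.167003 + 0.094641 + 0.117108 = 0.399920
Keeping only the attitude-control fault-present terms gives 0.211749, so
  P(attitude-control fault | telemetry dropout) = 0.211749 / 0.399920 ≈ 0.5295

Now condition on the additional information:
P(telemetry dropout | ground-station outage) = 0.4548×0.72 + 0.820084×0.28 = 0.327456 + 0.229624 = 0.557080
The attitude-control fault-present share is 0.820084×0.28 = 0.229624.
So P(attitude-control fault | telemetry dropout, ground-station outage) = 0.229624/0.557080 ≈ 0.4122.
Conditioning on ground-station outage lowers the posterior on attitude-control fault: the classic explaining-away effect in a common-effect structure.

P(attitude-control fault | telemetry dropout) ≈ 0.5295; P(attitude-control fault | telemetry dropout, ground-station outage) ≈ 0.4122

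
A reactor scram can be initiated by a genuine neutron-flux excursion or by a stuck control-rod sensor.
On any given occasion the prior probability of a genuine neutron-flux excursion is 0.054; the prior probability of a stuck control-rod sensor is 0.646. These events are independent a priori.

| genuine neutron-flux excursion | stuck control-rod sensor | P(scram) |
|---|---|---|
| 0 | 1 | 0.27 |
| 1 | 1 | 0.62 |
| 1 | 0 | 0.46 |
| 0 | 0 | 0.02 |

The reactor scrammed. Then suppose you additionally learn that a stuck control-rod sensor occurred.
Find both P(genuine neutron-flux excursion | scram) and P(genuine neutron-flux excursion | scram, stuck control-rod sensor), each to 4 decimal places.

P(genuine neutron-flux excursion | scram) ≈ 0.1505; P(genuine neutron-flux excursion | scram, stuck control-rod sensor) ≈ 0.1159

Numerator (weight on configurations with genuine neutron-flux excursion): 0.008793 + 0.021628 = 0.030421
The normalizing constant is 0.02*0.946*0.354 + 0.27*0.946*0.646 + 0.46*0.054*0.354 + 0.62*0.054*0.646 = 0.202120
Posterior = 0.030421 / 0.202120 ≈ 0.1505

With the extra evidence:
P(scram | stuck control-rod sensor) = 0.27×0.946 + 0.62×0.054 = 0.255420 + 0.033480 = 0.288900
Of this, 0.033480 comes from 0.62×0.054 (the genuine neutron-flux excursion=true cases).
Hence the posterior is 0.033480/0.288900 ≈ 0.1159.
The drop from 0.1505 to 0.1159 is the explaining-away (discounting) effect.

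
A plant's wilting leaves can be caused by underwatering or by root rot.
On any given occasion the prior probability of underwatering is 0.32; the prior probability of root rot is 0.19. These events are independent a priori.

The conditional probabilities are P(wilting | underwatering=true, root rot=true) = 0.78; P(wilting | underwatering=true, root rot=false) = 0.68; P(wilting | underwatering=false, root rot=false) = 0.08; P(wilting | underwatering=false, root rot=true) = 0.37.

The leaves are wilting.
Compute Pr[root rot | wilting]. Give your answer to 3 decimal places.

Numerator (weight on configurations with root rot): 0.047804 + 0.047424 = 0.095228
The normalizing constant is 0.08*0.68*0.81 + 0.37*0.68*0.19 + 0.68*0.32*0.81 + 0.78*0.32*0.19 = 0.315548
Posterior = 0.095228 / 0.315548 ≈ 0.302

Pr[root rot | wilting] ≈ 0.302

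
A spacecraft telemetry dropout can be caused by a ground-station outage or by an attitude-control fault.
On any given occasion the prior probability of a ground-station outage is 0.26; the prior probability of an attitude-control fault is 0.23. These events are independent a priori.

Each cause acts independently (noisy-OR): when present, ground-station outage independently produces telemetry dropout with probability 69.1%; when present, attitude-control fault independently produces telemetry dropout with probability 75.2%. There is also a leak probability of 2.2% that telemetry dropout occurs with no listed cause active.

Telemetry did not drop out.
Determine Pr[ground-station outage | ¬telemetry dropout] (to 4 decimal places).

Under noisy-OR, P(telemetry dropout | causes) = 1 − (1−0.022)·∏(1−qᵢ) over the active causes.
Numerator (weight on configurations with ground-station outage): 0.060501 + 0.004482 = 0.064983
Normalizer over all consistent configurations: 0.978*0.74*0.77 + 0.242544*0.74*0.23 + 0.302202*0.26*0.77 + 0.074946*0.26*0.23 = 0.663528
P(ground-station outage | ¬telemetry dropout) = 0.064983/0.663528 ≈ 0.0979

Pr[ground-station outage | ¬telemetry dropout] ≈ 0.0979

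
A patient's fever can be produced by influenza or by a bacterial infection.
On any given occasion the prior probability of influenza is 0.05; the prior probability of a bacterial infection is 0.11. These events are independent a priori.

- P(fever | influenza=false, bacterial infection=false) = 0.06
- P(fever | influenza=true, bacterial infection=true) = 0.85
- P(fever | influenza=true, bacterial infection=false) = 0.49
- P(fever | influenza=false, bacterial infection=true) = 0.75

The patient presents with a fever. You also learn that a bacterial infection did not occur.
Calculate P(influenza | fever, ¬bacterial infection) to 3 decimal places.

For the numerator, keep only influenza=true terms: 0.49*0.05 = 0.024500
The normalizing constant is 0.06*0.95 + 0.49*0.05 = 0.081500
P(influenza | fever, ¬bacterial infection) = 0.024500/0.081500 ≈ 0.301

P(influenza | fever, ¬bacterial infection) ≈ 0.301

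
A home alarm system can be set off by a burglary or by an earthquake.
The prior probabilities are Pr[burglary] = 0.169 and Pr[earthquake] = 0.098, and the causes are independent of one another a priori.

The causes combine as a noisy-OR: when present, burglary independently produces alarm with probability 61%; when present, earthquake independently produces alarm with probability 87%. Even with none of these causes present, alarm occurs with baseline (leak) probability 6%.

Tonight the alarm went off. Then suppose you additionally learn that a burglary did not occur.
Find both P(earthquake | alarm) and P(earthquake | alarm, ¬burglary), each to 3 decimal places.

P(earthquake | alarm) ≈ 0.381; P(earthquake | alarm, ¬burglary) ≈ 0.614

Under noisy-OR, P(alarm | causes) = 1 − (1−0.06)·∏(1−qᵢ) over the active causes.
For the numerator, keep only earthquake=true terms: 0.071486 + 0.015773 = 0.087259
The normalizing constant is 0.06×0.831×0.902 + 0.8778×0.831×0.098 + 0.6334×0.169×0.902 + 0.952342×0.169×0.098 = 0.228787
Posterior = 0.087259 / 0.228787 ≈ 0.381

Now condition on the additional information:
Numerator (weight on configurations with earthquake): 0.8778*0.098 = 0.086024
The normalizing constant is 0.06*0.902 + 0.8778*0.098 = 0.140144
Posterior = 0.086024 / 0.140144 ≈ 0.614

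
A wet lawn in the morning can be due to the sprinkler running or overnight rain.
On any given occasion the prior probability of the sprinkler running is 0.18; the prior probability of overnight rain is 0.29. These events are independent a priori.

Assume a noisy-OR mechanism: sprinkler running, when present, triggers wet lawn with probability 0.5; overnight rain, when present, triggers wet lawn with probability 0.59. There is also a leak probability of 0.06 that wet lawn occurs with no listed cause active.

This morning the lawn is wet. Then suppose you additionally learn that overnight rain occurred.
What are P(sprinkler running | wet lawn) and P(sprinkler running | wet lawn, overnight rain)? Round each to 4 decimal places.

P(sprinkler running | wet lawn) ≈ 0.3776; P(sprinkler running | wet lawn, overnight rain) ≈ 0.2238

Under noisy-OR, P(wet lawn | causes) = 1 − (1−0.06)·∏(1−qᵢ) over the active causes.
Sum P(wet lawn|·) weighted by the priors over the 4 (sprinkler running, overnight rain) configurations:
  P(wet lawn) = 0.06×0.82×0.71 + 0.6146×0.82×0.29 + 0.53×0.18×0.71 + 0.8073×0.18×0.29
        = 0.034932 + 0.146152 + 0.067734 + 0.042141 = 0.290959
Configurations with sprinkler running contribute 0.109875, so
  P(sprinkler running | wet lawn) = 0.109875 / 0.290959 ≈ 0.3776

Now condition on the additional information:
Enumerate both values of sprinkler running and weight by the priors:
  P(wet lawn | overnight rain) = 0.6146·0.82 + 0.8073·0.18
        = 0.503972 + 0.145314 = 0.649286
The terms with sprinkler running present sum to 0.145314, so
  P(sprinkler running | wet lawn, overnight rain) = 0.145314 / 0.649286 ≈ 0.2238
This is intercausal reasoning (explaining away): once overnight rain accounts for the wet lawn, sprinkler running becomes less likely.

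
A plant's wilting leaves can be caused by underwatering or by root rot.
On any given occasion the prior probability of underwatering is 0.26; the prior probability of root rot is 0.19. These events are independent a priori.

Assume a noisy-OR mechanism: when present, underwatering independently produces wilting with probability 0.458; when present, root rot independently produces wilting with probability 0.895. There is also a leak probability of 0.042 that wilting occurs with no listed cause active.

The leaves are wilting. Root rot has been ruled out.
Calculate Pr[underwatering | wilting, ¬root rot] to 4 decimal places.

Under noisy-OR, P(wilting | causes) = 1 − (1−0.042)·∏(1−qᵢ) over the active causes.
By total probability over both values of underwatering:
  P(wilting | ¬root rot) = 0.042·0.74 + 0.480764·0.26
        = 0.031080 + 0.124999 = 0.156079
The terms with underwatering present sum to 0.124999, so
  P(underwatering | wilting, ¬root rot) = 0.124999 / 0.156079 ≈ 0.8009

Pr[underwatering | wilting, ¬root rot] ≈ 0.8009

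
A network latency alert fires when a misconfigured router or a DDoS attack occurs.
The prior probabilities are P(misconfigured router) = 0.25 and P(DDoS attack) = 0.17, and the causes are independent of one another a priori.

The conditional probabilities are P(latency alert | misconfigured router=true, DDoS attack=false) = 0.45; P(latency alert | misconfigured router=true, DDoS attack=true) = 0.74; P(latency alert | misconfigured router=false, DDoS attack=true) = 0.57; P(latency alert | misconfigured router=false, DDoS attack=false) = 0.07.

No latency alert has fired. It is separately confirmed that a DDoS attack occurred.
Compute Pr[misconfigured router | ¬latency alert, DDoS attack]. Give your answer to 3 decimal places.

P(¬latency alert | DDoS attack) = 0.43×0.75 + 0.26×0.25 = 0.322500 + 0.065000 = 0.387500
Restricting to configurations with misconfigured router present: 0.26×0.25 = 0.065000.
So P(misconfigured router | ¬latency alert, DDoS attack) = 0.065000/0.387500 ≈ 0.168.

Pr[misconfigured router | ¬latency alert, DDoS attack] ≈ 0.168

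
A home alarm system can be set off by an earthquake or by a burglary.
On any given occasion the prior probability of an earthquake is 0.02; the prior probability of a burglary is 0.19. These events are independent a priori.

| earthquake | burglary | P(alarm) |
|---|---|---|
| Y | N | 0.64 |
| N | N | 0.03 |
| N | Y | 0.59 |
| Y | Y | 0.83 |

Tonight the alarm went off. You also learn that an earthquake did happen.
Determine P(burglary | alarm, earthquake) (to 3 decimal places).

P(burglary | alarm, earthquake) ≈ 0.233

P(alarm | earthquake) = 0.64*0.81 + 0.83*0.19 = 0.518400 + 0.157700 = 0.676100
Restricting to configurations with burglary present: 0.83*0.19 = 0.157700.
P(burglary | alarm, earthquake) = 0.157700 / 0.676100 ≈ 0.233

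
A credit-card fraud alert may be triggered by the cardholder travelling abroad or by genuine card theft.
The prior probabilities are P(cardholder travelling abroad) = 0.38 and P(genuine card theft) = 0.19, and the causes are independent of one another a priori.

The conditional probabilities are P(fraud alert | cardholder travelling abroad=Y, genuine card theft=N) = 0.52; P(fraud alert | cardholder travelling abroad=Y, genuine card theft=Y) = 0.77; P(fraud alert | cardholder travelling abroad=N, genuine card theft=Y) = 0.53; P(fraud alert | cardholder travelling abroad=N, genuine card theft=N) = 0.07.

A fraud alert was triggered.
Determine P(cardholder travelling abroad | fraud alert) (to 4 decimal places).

P(cardholder travelling abroad | fraud alert) ≈ 0.6885

Numerator (weight on configurations with cardholder travelling abroad): 0.160056 + 0.055594 = 0.215650
The normalizing constant is 0.07×0.62×0.81 + 0.53×0.62×0.19 + 0.52×0.38×0.81 + 0.77×0.38×0.19 = 0.313238
P(cardholder travelling abroad | fraud alert) = 0.215650/0.313238 ≈ 0.6885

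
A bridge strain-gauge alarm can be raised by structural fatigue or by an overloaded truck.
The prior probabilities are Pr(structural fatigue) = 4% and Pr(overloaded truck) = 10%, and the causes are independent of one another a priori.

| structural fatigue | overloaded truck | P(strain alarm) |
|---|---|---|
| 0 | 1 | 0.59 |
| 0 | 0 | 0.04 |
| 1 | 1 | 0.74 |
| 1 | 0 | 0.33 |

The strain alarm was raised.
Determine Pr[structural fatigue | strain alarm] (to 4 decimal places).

For the numerator, keep only structural fatigue=true terms: 0.011880 + 0.002960 = 0.014840
The normalizing constant is 0.04*0.96*0.9 + 0.59*0.96*0.1 + 0.33*0.04*0.9 + 0.74*0.04*0.1 = 0.106040
P(structural fatigue | strain alarm) = 0.014840/0.106040 ≈ 0.1399

Pr[structural fatigue | strain alarm] ≈ 0.1399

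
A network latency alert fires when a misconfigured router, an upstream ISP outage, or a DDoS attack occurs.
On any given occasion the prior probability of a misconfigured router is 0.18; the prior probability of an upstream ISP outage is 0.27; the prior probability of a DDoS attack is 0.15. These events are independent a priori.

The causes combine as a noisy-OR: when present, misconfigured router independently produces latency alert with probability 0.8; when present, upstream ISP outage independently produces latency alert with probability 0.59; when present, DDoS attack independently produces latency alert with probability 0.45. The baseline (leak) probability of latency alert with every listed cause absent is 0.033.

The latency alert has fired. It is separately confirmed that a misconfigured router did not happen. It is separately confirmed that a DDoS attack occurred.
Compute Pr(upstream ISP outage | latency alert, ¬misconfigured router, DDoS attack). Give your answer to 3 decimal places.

Under noisy-OR, P(latency alert | causes) = 1 − (1−0.033)·∏(1−qᵢ) over the active causes.
P(latency alert | ¬misconfigured router, DDoS attack) = 0.46815·0.73 + 0.781941·0.27 = 0.341749 + 0.211124 = 0.552873
Restricting to configurations with upstream ISP outage present: 0.781941·0.27 = 0.211124.
So P(upstream ISP outage | latency alert, ¬misconfigured router, DDoS attack) = 0.211124/0.552873 ≈ 0.382.

Pr(upstream ISP outage | latency alert, ¬misconfigured router, DDoS attack) ≈ 0.382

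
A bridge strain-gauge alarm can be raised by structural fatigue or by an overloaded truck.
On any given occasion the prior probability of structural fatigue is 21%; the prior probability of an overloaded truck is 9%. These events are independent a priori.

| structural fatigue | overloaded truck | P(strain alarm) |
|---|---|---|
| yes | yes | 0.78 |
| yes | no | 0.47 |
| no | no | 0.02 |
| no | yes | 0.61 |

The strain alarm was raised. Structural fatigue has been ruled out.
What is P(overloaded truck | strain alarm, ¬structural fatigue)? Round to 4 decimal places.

P(overloaded truck | strain alarm, ¬structural fatigue) ≈ 0.7510

Enumerate both values of overloaded truck and weight by the priors:
  P(strain alarm | ¬structural fatigue) = 0.02*0.91 + 0.61*0.09
        = 0.018200 + 0.054900 = 0.073100
The terms with overloaded truck present sum to 0.054900, so
  P(overloaded truck | strain alarm, ¬structural fatigue) = 0.054900 / 0.073100 ≈ 0.7510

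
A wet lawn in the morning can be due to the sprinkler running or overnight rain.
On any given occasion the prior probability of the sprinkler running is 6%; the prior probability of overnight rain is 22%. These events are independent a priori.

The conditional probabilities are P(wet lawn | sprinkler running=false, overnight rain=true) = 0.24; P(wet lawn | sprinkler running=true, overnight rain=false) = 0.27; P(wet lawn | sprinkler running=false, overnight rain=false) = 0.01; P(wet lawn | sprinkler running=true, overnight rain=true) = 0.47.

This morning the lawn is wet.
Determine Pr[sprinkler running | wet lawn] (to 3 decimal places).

Pr[sprinkler running | wet lawn] ≈ 0.249

Sum P(wet lawn|·) weighted by the priors over the 4 (sprinkler running, overnight rain) configurations:
  P(wet lawn) = 0.01×0.94×0.78 + 0.24×0.94×0.22 + 0.27×0.06×0.78 + 0.47×0.06×0.22
        = 0.007332 + 0.049632 + 0.012636 + 0.006204 = 0.075804
Keeping only the sprinkler running-present terms gives 0.018840, so
  P(sprinkler running | wet lawn) = 0.018840 / 0.075804 ≈ 0.249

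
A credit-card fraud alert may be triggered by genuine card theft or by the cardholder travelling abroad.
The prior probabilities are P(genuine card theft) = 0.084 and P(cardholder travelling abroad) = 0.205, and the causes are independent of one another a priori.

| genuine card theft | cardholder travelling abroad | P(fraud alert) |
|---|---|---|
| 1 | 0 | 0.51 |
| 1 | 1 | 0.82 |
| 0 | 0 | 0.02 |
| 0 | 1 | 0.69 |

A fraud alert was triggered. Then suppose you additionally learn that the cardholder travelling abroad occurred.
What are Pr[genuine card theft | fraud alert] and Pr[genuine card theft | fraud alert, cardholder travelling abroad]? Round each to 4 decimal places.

Pr[genuine card theft | fraud alert] ≈ 0.2505; Pr[genuine card theft | fraud alert, cardholder travelling abroad] ≈ 0.0983

For the numerator, keep only genuine card theft=true terms: 0.034058 + 0.014120 = 0.048178
The normalizing constant is 0.02·0.916·0.795 + 0.69·0.916·0.205 + 0.51·0.084·0.795 + 0.82·0.084·0.205 = 0.192310
Posterior = 0.048178 / 0.192310 ≈ 0.2505

Now condition on the additional information:
For the numerator, keep only genuine card theft=true terms: 0.82×0.084 = 0.068880
The normalizing constant is 0.69×0.916 + 0.82×0.084 = 0.700920
P(genuine card theft | fraud alert, cardholder travelling abroad) = 0.068880/0.700920 ≈ 0.0983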